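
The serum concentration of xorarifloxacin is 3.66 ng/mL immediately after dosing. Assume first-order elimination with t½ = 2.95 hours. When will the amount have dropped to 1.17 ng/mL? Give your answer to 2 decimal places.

Fraction remaining = 1.17/3.66 ≈ 0.31967.
n = log₂(3.66/1.17) = ln(3.1282)/ln 2 ≈ 1.6453 half-lives.
t = n × t½ = 1.6453 × 2.95 ≈ 4.8537 hours.

4.85 hours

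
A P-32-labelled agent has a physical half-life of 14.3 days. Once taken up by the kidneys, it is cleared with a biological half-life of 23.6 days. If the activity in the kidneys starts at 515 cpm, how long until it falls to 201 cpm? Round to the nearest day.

1/t_eff = 1/t_phys + 1/t_biol = 1/14.3 + 1/23.6 = 0.1123 per day.
t_eff = 14.3 × 23.6 / (14.3 + 23.6) ≈ 8.9045 days.
n = log₂(515/201) ≈ 1.3574; t = 1.3574 × 8.9045 ≈ 12.087 days.

12 days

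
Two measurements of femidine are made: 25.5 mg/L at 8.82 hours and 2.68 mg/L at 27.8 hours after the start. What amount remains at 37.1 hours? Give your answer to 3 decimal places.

0.889 mg/L

Over Δt = 27.8 − 8.82 = 18.98 hours, the level fell by a factor of 25.5/2.68 ≈ 9.5149.
n = log₂(9.5149) ≈ 3.2502 half-lives, so t½ = 18.98/3.2502 ≈ 5.8397 hours.
From t = 27.8 to t = 37.1: 2.68 × (1/2)^((37.1−27.8)/5.8397) ≈ 0.88864 mg/L.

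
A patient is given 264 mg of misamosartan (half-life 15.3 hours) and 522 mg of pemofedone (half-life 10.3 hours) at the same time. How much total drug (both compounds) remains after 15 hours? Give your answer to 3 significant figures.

misamosartan: 264 × (1/2)^(15/15.3) = 264 × (1/2)^0.98039 ≈ 133.81 mg.
pemofedone: 522 × (1/2)^(15/10.3) = 522 × (1/2)^1.4563 ≈ 190.23 mg.
Total = 133.81 + 190.23 ≈ 324.04 mg.

324 mg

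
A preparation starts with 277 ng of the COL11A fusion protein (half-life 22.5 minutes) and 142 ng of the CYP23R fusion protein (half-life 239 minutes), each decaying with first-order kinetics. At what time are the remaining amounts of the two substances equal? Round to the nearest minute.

24 minutes

Set 277·(1/2)^(t/22.5) = 142·(1/2)^(t/239).
Taking log₂: log₂(277/142) = t·(1/22.5 − 1/239).
log₂(1.9507) = 0.964; 1/22.5 − 1/239 = 0.04026.
t = 0.964 / 0.04026 ≈ 23.944 minutes.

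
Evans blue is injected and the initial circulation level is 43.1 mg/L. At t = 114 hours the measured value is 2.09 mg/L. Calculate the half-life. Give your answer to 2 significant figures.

A/A₀ = 2.09/43.1 ≈ 0.048492.
n = log₂(20.622) ≈ 4.3661 half-lives elapsed in 114 hours.
t½ = 114/4.3661 ≈ 26.11 hours.

26 hours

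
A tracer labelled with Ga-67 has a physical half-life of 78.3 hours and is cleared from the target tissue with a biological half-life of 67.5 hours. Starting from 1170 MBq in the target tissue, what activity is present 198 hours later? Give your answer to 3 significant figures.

1/t_eff = 1/t_phys + 1/t_biol = 1/78.3 + 1/67.5 = 0.027586 per hour.
t_eff = 78.3 × 67.5 / (78.3 + 67.5) ≈ 36.25 hours.
Remaining = 1170 × (1/2)^(198/36.25) = 1170 × (1/2)^5.4621 ≈ 26.542 MBq.

26.5 MBq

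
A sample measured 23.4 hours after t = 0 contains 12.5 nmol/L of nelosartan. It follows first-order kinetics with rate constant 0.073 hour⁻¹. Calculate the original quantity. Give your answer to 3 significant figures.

t½ = ln 2 / k = 0.69315 / 0.073 ≈ 9.4952 hours.
Number of half-lives elapsed: n = 23.4/9.4952 ≈ 2.4644.
A₀ = A × 2^n = 12.5 × 2^2.4644 = 12.5 × 5.519 ≈ 68.988 nmol/L.

69.0 nmol/L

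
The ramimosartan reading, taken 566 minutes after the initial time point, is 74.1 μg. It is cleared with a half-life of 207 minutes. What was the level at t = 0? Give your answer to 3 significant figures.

Number of half-lives elapsed: n = 566/207 ≈ 2.7343.
A₀ = A × 2^n = 74.1 × 2^2.7343 = 74.1 × 6.6544 ≈ 493.09 μg.

493 μg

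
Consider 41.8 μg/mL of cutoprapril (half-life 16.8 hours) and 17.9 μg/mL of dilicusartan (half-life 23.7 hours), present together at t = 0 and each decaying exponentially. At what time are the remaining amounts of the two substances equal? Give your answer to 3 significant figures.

70.6 hours

Set 41.8·(1/2)^(t/16.8) = 17.9·(1/2)^(t/23.7).
Taking log₂: log₂(41.8/17.9) = t·(1/16.8 − 1/23.7).
log₂(2.3352) = 1.2235; 1/16.8 − 1/23.7 = 0.01733.
t = 1.2235 / 0.01733 ≈ 70.604 hours.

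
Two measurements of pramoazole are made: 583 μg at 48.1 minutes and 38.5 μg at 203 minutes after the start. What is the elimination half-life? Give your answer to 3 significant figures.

Over Δt = 203 − 48.1 = 154.9 minutes, the level fell by a factor of 583/38.5 ≈ 15.143.
n = log₂(15.143) ≈ 3.9206 half-lives, so t½ = 154.9/3.9206 ≈ 39.51 minutes.

39.5 minutes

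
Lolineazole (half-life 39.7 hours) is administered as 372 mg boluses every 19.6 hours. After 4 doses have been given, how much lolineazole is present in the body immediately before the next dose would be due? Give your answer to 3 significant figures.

The 4 doses were given 78.4, 58.8, 39.2, 19.6 hours ago.
Total = 372·(1/2)^(78.4/39.7) + 372·(1/2)^(58.8/39.7) + 372·(1/2)^(39.2/39.7) + 372·(1/2)^(19.6/39.7)
      = 94.638 + 133.26 + 187.63 + 264.19 ≈ 679.72 mg.

680 mg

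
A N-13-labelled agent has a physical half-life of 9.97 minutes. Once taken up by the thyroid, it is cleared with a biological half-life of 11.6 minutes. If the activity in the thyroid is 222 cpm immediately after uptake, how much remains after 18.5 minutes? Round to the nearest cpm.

20 cpm

1/t_eff = 1/t_phys + 1/t_biol = 1/9.97 + 1/11.6 = 0.18651 per minute.
t_eff = 9.97 × 11.6 / (9.97 + 11.6) ≈ 5.3617 minutes.
Remaining = 222 × (1/2)^(18.5/5.3617) = 222 × (1/2)^3.4504 ≈ 20.309 cpm.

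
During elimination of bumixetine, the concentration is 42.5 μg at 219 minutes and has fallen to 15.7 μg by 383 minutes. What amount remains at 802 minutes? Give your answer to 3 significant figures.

1.23 μg

Over Δt = 383 − 219 = 164 minutes, the level fell by a factor of 42.5/15.7 ≈ 2.707.
n = log₂(2.707) ≈ 1.4367 half-lives, so t½ = 164/1.4367 ≈ 114.15 minutes.
From t = 383 to t = 802: 15.7 × (1/2)^((802−383)/114.15) ≈ 1.2329 μg.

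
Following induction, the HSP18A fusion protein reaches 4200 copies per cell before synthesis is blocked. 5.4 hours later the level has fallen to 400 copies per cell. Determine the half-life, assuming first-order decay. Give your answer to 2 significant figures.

1.6 hours

A/A₀ = 400/4200 ≈ 0.095238.
n = log₂(10.5) ≈ 3.3923 half-lives elapsed in 5.4 hours.
t½ = 5.4/3.3923 ≈ 1.5918 hours.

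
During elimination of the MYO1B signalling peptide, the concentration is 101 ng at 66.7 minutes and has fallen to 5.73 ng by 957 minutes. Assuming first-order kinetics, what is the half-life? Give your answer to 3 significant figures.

215 minutes

Over Δt = 957 − 66.7 = 890.3 minutes, the level fell by a factor of 101/5.73 ≈ 17.627.
n = log₂(17.627) ≈ 4.1397 half-lives, so t½ = 890.3/4.1397 ≈ 215.07 minutes.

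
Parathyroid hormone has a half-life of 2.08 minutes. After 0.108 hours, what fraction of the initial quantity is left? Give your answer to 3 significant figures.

0.115

0.108 hours = 6.48 minutes.
n = 6.48/2.08 ≈ 3.1154 half-lives.
Fraction remaining = (1/2)^3.1154 ≈ 0.11539.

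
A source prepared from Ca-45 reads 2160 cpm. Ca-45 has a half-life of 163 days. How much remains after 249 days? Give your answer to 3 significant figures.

Number of half-lives: n = 249/163 ≈ 1.5276.
Remaining = 2160 × (1/2)^1.5276 = 2160 × 0.34685 ≈ 749.2 cpm.

749 cpm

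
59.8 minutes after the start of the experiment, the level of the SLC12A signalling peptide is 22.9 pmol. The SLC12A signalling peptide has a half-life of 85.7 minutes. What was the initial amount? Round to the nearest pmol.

Number of half-lives elapsed: n = 59.8/85.7 ≈ 0.69778.
A₀ = A × 2^n = 22.9 × 2^0.69778 = 22.9 × 1.622 ≈ 37.144 pmol.

37 pmol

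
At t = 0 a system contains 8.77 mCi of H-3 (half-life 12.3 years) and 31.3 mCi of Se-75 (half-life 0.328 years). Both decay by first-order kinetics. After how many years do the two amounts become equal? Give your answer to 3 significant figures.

0.619 years

Set 8.77·(1/2)^(t/12.3) = 31.3·(1/2)^(t/0.328).
Taking log₂: log₂(8.77/31.3) = t·(1/12.3 − 1/0.328).
log₂(0.28019) = -1.8355; 1/12.3 − 1/0.328 = -2.9675.
t = -1.8355 / -2.9675 ≈ 0.61854 years.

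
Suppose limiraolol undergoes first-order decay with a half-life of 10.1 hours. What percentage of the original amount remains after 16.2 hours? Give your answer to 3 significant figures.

n = 16.2/10.1 ≈ 1.604 half-lives.
Fraction remaining = (1/2)^1.604 ≈ 0.32897, i.e. 32.897%.

32.9%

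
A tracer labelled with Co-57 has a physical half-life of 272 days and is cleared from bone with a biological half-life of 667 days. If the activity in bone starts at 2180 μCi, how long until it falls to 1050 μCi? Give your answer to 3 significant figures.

1/t_eff = 1/t_phys + 1/t_biol = 1/272 + 1/667 = 0.0051757 per day.
t_eff = 272 × 667 / (272 + 667) ≈ 193.21 days.
n = log₂(2180/1050) ≈ 1.0539; t = 1.0539 × 193.21 ≈ 203.63 days.

204 days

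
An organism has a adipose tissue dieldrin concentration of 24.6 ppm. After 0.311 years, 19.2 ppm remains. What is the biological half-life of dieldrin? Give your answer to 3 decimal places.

A/A₀ = 19.2/24.6 ≈ 0.78049.
n = log₂(1.2813) ≈ 0.35755 half-lives elapsed in 0.311 years.
t½ = 0.311/0.35755 ≈ 0.8698 years.

0.870 years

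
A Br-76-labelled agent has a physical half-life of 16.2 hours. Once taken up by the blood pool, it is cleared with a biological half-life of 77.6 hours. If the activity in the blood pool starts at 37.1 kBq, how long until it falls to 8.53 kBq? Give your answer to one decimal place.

1/t_eff = 1/t_phys + 1/t_biol = 1/16.2 + 1/77.6 = 0.074615 per hour.
t_eff = 16.2 × 77.6 / (16.2 + 77.6) ≈ 13.402 hours.
n = log₂(37.1/8.53) ≈ 2.1208; t = 2.1208 × 13.402 ≈ 28.423 hours.

28.4 hours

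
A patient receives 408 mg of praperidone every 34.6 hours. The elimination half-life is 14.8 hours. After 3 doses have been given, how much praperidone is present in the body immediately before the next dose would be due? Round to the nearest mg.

The 3 doses were given 103.8, 69.2, 34.6 hours ago.
Total = 408·(1/2)^(103.8/14.8) + 408·(1/2)^(69.2/14.8) + 408·(1/2)^(34.6/14.8)
      = 3.1578 + 15.964 + 80.705 ≈ 99.827 mg.

100 mg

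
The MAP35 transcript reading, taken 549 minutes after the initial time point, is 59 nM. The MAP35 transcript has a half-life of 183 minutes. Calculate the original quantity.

472 nM

Number of half-lives elapsed: n = 549/183 ≈ 3.
A₀ = A × 2^n = 59 × 2^3 = 59 × 8 ≈ 472 nM.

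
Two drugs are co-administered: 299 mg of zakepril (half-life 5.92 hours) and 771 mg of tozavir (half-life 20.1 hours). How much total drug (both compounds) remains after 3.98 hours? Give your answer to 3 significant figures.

zakepril: 299 × (1/2)^(3.98/5.92) = 299 × (1/2)^0.6723 ≈ 187.62 mg.
tozavir: 771 × (1/2)^(3.98/20.1) = 771 × (1/2)^0.19801 ≈ 672.12 mg.
Total = 187.62 + 672.12 ≈ 859.75 mg.

860 mg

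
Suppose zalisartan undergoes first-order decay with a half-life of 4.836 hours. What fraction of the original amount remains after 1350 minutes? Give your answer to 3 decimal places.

0.040

1350 minutes = 22.5 hours.
n = 22.5/4.836 ≈ 4.6526 half-lives.
Fraction remaining = (1/2)^4.6526 ≈ 0.039758.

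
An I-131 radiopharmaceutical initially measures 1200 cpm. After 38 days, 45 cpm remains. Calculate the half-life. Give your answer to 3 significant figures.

A/A₀ = 45/1200 ≈ 0.0375.
n = log₂(26.667) ≈ 4.737 half-lives elapsed in 38 days.
t½ = 38/4.737 ≈ 8.022 days.

8.02 days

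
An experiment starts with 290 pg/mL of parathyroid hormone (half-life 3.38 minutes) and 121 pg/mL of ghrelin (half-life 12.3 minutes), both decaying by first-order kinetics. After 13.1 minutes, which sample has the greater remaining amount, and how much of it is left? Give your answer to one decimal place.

parathyroid hormone: 290 × (1/2)^3.8757 ≈ 19.755 pg/mL.
ghrelin: 121 × (1/2)^1.065 ≈ 57.833 pg/mL.
Ghrelin has more remaining, at ≈ 57.833 pg/mL.

ghrelin, 57.8 pg/mL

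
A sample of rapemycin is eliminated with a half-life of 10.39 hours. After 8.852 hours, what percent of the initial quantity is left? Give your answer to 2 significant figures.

55%

n = 8.852/10.39 ≈ 0.85197 half-lives.
Fraction remaining = (1/2)^0.85197 ≈ 0.55403, i.e. 55.403%.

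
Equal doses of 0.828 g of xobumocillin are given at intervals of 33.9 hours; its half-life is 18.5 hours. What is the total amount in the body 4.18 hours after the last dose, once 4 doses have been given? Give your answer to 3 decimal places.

0.978 g

The 4 doses were given 105.88, 71.98, 38.08, 4.18 hours ago.
Total = 0.828·(1/2)^(105.88/18.5) + 0.828·(1/2)^(71.98/18.5) + 0.828·(1/2)^(38.08/18.5) + 0.828·(1/2)^(4.18/18.5)
      = 0.015673 + 0.055819 + 0.19879 + 0.70797 ≈ 0.97825 g.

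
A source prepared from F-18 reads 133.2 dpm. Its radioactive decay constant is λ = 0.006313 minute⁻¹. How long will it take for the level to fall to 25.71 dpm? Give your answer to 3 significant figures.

t½ = ln 2 / λ = 0.69315 / 0.006313 ≈ 109.8 minutes.
Fraction remaining = 25.71/133.2 ≈ 0.19302.
n = log₂(133.2/25.71) = ln(5.1809)/ln 2 ≈ 2.3732 half-lives.
t = n × t½ = 2.3732 × 109.8 ≈ 260.57 minutes.

261 minutes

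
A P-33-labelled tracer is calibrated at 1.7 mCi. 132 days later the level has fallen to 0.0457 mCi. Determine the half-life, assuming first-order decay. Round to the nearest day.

A/A₀ = 0.0457/1.7 ≈ 0.026882.
n = log₂(37.199) ≈ 5.2172 half-lives elapsed in 132 days.
t½ = 132/5.2172 ≈ 25.301 days.

25 days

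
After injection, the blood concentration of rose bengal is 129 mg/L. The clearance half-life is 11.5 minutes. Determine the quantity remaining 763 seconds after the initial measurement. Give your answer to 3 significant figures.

Convert the elapsed time: 763 seconds = 12.7167 minutes.
Number of half-lives: n = 12.7167/11.5 ≈ 1.1058.
Remaining = 129 × (1/2)^1.1058 = 129 × 0.46465 ≈ 59.939 mg/L.

59.9 mg/L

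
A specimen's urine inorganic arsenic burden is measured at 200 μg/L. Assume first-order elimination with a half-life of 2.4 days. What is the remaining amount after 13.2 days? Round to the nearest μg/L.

Number of half-lives: n = 13.2/2.4 ≈ 5.5.
Remaining = 200 × (1/2)^5.5 = 200 × 0.022097 ≈ 4.4194 μg/L.

4 μg/L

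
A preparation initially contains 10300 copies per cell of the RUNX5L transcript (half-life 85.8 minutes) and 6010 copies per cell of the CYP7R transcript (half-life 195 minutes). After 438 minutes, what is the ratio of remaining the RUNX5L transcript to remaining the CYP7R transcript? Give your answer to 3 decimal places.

RUNX5L transcript: 10300 × (1/2)^(438/85.8) = 10300 × (1/2)^5.1049 ≈ 299.3 copies per cell.
CYP7R transcript: 6010 × (1/2)^(438/195) = 6010 × (1/2)^2.2462 ≈ 1266.8 copies per cell.
Ratio ≈ 299.3 / 1266.8 ≈ 0.23626.

0.236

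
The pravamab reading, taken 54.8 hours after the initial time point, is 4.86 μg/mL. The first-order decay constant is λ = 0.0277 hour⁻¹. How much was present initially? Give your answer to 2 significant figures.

22 μg/mL

t½ = ln 2 / λ = 0.69315 / 0.0277 ≈ 25.023 hours.
Number of half-lives elapsed: n = 54.8/25.023 ≈ 2.19.
A₀ = A × 2^n = 4.86 × 2^2.19 = 4.86 × 4.5629 ≈ 22.176 μg/mL.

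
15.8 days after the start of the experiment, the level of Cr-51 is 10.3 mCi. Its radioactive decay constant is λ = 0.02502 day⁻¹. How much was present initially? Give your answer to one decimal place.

t½ = ln 2 / λ = 0.69315 / 0.02502 ≈ 27.704 days.
Number of half-lives elapsed: n = 15.8/27.704 ≈ 0.57032.
A₀ = A × 2^n = 10.3 × 2^0.57032 = 10.3 × 1.4849 ≈ 15.294 mCi.

15.3 mCi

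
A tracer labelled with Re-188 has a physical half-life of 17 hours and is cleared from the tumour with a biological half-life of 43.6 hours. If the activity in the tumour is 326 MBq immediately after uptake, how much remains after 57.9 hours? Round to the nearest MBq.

1/t_eff = 1/t_phys + 1/t_biol = 1/17 + 1/43.6 = 0.081759 per hour.
t_eff = 17 × 43.6 / (17 + 43.6) ≈ 12.231 hours.
Remaining = 326 × (1/2)^(57.9/12.231) = 326 × (1/2)^4.7339 ≈ 12.251 MBq.

12 MBq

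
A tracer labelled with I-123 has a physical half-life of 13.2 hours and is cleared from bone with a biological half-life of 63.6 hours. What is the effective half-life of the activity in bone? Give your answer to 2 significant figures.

11 hours

1/t_eff = 1/t_phys + 1/t_biol = 1/13.2 + 1/63.6 = 0.091481 per hour.
t_eff = 13.2 × 63.6 / (13.2 + 63.6) ≈ 10.931 hours.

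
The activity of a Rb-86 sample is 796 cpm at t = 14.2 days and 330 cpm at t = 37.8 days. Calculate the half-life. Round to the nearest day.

19 days

Over Δt = 37.8 − 14.2 = 23.6 days, the level fell by a factor of 796/330 ≈ 2.4121.
n = log₂(2.4121) ≈ 1.2703 half-lives, so t½ = 23.6/1.2703 ≈ 18.578 days.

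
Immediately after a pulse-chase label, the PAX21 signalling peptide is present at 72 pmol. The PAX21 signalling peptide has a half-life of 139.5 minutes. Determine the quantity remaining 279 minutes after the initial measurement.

Elapsed time is 2 half-lives (279/139.5).
Each half-life halves the amount: 72 × (1/2)^2 = 72/4 = 18 pmol.

18 pmol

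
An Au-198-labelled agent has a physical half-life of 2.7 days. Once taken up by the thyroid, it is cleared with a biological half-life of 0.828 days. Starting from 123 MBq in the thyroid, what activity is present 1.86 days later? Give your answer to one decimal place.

16.1 MBq

1/t_eff = 1/t_phys + 1/t_biol = 1/2.7 + 1/0.828 = 1.5781 per day.
t_eff = 2.7 × 0.828 / (2.7 + 0.828) ≈ 0.63367 days.
Remaining = 123 × (1/2)^(1.86/0.63367) = 123 × (1/2)^2.9353 ≈ 16.081 MBq.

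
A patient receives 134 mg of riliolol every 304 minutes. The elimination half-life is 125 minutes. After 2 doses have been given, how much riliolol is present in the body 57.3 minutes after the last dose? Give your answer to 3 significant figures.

116 mg

The 2 doses were given 361.3, 57.3 minutes ago.
Total = 134·(1/2)^(361.3/125) + 134·(1/2)^(57.3/125)
      = 18.072 + 97.524 ≈ 115.6 mg.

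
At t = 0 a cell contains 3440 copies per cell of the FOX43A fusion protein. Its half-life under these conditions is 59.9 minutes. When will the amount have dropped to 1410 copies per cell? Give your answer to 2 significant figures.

77 minutes

Fraction remaining = 1410/3440 ≈ 0.40988.
n = log₂(3440/1410) = ln(2.4397)/ln 2 ≈ 1.2867 half-lives.
t = n × t½ = 1.2867 × 59.9 ≈ 77.074 minutes.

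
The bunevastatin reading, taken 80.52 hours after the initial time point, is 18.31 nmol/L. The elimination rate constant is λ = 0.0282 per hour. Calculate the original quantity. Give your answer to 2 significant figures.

180 nmol/L

t½ = ln 2 / λ = 0.69315 / 0.0282 ≈ 24.58 hours.
Number of half-lives elapsed: n = 80.52/24.58 ≈ 3.2759.
A₀ = A × 2^n = 18.31 × 2^3.2759 = 18.31 × 9.6858 ≈ 177.35 nmol/L.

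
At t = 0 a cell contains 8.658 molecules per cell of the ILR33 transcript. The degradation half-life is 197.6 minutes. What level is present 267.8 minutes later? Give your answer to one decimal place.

Number of half-lives: n = 267.8/197.6 ≈ 1.3553.
Remaining = 8.658 × (1/2)^1.3553 = 8.658 × 0.39086 ≈ 3.3841 molecules per cell.

3.4 molecules per cell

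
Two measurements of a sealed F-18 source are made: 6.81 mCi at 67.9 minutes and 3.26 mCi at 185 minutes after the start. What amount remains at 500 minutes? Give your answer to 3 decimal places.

Over Δt = 185 − 67.9 = 117.1 minutes, the level fell by a factor of 6.81/3.26 ≈ 2.089.
n = log₂(2.089) ≈ 1.0628 half-lives, so t½ = 117.1/1.0628 ≈ 110.18 minutes.
From t = 185 to t = 500: 3.26 × (1/2)^((500−185)/110.18) ≈ 0.44937 mCi.

0.449 mCi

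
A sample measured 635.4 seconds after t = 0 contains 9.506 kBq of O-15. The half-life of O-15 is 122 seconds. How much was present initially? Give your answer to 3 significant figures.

351 kBq

Number of half-lives elapsed: n = 635.4/122 ≈ 5.2082.
A₀ = A × 2^n = 9.506 × 2^5.2082 = 9.506 × 36.968 ≈ 351.42 kBq.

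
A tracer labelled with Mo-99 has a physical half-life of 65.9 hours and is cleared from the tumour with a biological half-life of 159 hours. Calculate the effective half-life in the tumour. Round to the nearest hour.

1/t_eff = 1/t_phys + 1/t_biol = 1/65.9 + 1/159 = 0.021464 per hour.
t_eff = 65.9 × 159 / (65.9 + 159) ≈ 46.59 hours.

47 hours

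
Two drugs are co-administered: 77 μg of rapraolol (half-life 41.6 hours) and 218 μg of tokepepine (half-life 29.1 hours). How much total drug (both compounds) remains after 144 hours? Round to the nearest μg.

14 μg

rapraolol: 77 × (1/2)^(144/41.6) = 77 × (1/2)^3.4615 ≈ 6.9898 μg.
tokepepine: 218 × (1/2)^(144/29.1) = 218 × (1/2)^4.9485 ≈ 7.0603 μg.
Total = 6.9898 + 7.0603 ≈ 14.05 μg.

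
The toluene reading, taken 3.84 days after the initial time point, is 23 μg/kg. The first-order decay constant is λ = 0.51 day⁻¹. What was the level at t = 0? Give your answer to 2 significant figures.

t½ = ln 2 / λ = 0.69315 / 0.51 ≈ 1.3591 days.
Number of half-lives elapsed: n = 3.84/1.3591 ≈ 2.8254.
A₀ = A × 2^n = 23 × 2^2.8254 = 23 × 7.088 ≈ 163.02 μg/kg.

160 μg/kg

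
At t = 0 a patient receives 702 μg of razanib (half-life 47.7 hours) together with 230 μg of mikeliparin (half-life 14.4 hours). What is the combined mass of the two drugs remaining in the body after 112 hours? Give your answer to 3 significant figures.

razanib: 702 × (1/2)^(112/47.7) = 702 × (1/2)^2.348 ≈ 137.88 μg.
mikeliparin: 230 × (1/2)^(112/14.4) = 230 × (1/2)^7.7778 ≈ 1.0481 μg.
Total = 137.88 + 1.0481 ≈ 138.93 μg.

139 μg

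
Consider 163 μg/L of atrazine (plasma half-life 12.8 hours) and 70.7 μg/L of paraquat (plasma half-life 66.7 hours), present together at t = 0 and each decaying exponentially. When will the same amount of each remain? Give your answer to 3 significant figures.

Set 163·(1/2)^(t/12.8) = 70.7·(1/2)^(t/66.7).
Taking log₂: log₂(163/70.7) = t·(1/12.8 − 1/66.7).
log₂(2.3055) = 1.2051; 1/12.8 − 1/66.7 = 0.063132.
t = 1.2051 / 0.063132 ≈ 19.088 hours.

19.1 hours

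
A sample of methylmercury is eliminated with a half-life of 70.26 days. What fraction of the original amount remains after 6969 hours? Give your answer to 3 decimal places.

6969 hours = 290.375 days.
n = 290.375/70.26 ≈ 4.1329 half-lives.
Fraction remaining = (1/2)^4.1329 ≈ 0.057001.

0.057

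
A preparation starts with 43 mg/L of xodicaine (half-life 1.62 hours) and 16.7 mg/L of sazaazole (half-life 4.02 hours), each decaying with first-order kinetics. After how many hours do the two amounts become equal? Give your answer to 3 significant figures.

3.70 hours

Set 43·(1/2)^(t/1.62) = 16.7·(1/2)^(t/4.02).
Taking log₂: log₂(43/16.7) = t·(1/1.62 − 1/4.02).
log₂(2.5749) = 1.3645; 1/1.62 − 1/4.02 = 0.36853.
t = 1.3645 / 0.36853 ≈ 3.7025 hours.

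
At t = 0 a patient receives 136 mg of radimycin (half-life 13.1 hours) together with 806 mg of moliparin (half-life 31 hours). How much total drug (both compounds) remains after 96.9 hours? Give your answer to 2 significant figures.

radimycin: 136 × (1/2)^(96.9/13.1) = 136 × (1/2)^7.3969 ≈ 0.80693 mg.
moliparin: 806 × (1/2)^(96.9/31) = 806 × (1/2)^3.1258 ≈ 92.337 mg.
Total = 0.80693 + 92.337 ≈ 93.143 mg.

93 mg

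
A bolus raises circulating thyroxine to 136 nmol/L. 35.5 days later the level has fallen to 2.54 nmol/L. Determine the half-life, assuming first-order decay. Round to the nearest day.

A/A₀ = 2.54/136 ≈ 0.018676.
n = log₂(53.543) ≈ 5.7426 half-lives elapsed in 35.5 days.
t½ = 35.5/5.7426 ≈ 6.1818 days.

6 days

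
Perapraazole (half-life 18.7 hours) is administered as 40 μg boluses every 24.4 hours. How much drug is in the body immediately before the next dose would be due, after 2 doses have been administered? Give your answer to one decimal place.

The 2 doses were given 48.8, 24.4 hours ago.
Total = 40·(1/2)^(48.8/18.7) + 40·(1/2)^(24.4/18.7)
      = 6.5537 + 16.191 ≈ 22.745 μg.

22.7 μg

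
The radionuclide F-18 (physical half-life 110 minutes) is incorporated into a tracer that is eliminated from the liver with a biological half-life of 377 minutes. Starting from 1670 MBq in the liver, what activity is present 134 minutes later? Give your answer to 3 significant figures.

1/t_eff = 1/t_phys + 1/t_biol = 1/110 + 1/377 = 0.011743 per minute.
t_eff = 110 × 377 / (110 + 377) ≈ 85.154 minutes.
Remaining = 1670 × (1/2)^(134/85.154) = 1670 × (1/2)^1.5736 ≈ 561.06 MBq.

561 MBq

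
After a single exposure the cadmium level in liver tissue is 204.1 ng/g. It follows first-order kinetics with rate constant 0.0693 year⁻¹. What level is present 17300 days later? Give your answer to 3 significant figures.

t½ = ln 2 / λ = 0.69315 / 0.0693 ≈ 10.002 years.
Convert the elapsed time: 17300 days = 47.3973 years.
Number of half-lives: n = 47.3973/10.002 ≈ 4.7387.
Remaining = 204.1 × (1/2)^4.7387 = 204.1 × 0.037454 ≈ 7.6445 ng/g.

7.64 ng/g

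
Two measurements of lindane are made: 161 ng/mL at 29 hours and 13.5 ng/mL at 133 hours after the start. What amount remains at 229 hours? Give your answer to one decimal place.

Over Δt = 133 − 29 = 104 hours, the level fell by a factor of 161/13.5 ≈ 11.926.
n = log₂(11.926) ≈ 3.576 half-lives, so t½ = 104/3.576 ≈ 29.083 hours.
From t = 133 to t = 229: 13.5 × (1/2)^((229−133)/29.083) ≈ 1.3698 ng/mL.

1.4 ng/mL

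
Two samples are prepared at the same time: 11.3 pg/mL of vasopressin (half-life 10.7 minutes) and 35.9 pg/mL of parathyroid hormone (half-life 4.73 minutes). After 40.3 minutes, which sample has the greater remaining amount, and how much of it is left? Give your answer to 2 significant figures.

vasopressin, 0.83 pg/mL

vasopressin: 11.3 × (1/2)^3.7664 ≈ 0.83041 pg/mL.
parathyroid hormone: 35.9 × (1/2)^8.5201 ≈ 0.09779 pg/mL.
Vasopressin has more remaining, at ≈ 0.83041 pg/mL.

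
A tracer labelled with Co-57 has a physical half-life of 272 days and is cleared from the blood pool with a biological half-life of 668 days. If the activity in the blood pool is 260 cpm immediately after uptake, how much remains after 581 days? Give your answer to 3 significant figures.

32.4 cpm

1/t_eff = 1/t_phys + 1/t_biol = 1/272 + 1/668 = 0.0051735 per day.
t_eff = 272 × 668 / (272 + 668) ≈ 193.29 days.
Remaining = 260 × (1/2)^(581/193.29) = 260 × (1/2)^3.0058 ≈ 32.37 cpm.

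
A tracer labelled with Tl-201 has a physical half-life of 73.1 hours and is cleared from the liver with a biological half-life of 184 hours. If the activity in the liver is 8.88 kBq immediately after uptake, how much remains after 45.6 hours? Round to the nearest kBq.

5 kBq

1/t_eff = 1/t_phys + 1/t_biol = 1/73.1 + 1/184 = 0.019115 per hour.
t_eff = 73.1 × 184 / (73.1 + 184) ≈ 52.316 hours.
Remaining = 8.88 × (1/2)^(45.6/52.316) = 8.88 × (1/2)^0.87163 ≈ 4.8532 kBq.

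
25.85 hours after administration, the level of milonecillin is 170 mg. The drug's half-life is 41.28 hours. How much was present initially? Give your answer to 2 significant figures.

Number of half-lives elapsed: n = 25.85/41.28 ≈ 0.62621.
A₀ = A × 2^n = 170 × 2^0.62621 = 170 × 1.5435 ≈ 262.4 mg.

260 mg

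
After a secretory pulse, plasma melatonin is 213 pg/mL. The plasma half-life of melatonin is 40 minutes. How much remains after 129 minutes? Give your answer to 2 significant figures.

23 pg/mL

Number of half-lives: n = 129/40 ≈ 3.225.
Remaining = 213 × (1/2)^3.225 = 213 × 0.10695 ≈ 22.78 pg/mL.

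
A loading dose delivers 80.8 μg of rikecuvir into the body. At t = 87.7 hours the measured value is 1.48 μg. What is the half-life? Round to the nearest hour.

A/A₀ = 1.48/80.8 ≈ 0.018317.
n = log₂(54.595) ≈ 5.7707 half-lives elapsed in 87.7 hours.
t½ = 87.7/5.7707 ≈ 15.197 hours.

15 hours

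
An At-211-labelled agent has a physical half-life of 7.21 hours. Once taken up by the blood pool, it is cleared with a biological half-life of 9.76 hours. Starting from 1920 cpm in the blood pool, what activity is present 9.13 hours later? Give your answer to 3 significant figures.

1/t_eff = 1/t_phys + 1/t_biol = 1/7.21 + 1/9.76 = 0.24116 per hour.
t_eff = 7.21 × 9.76 / (7.21 + 9.76) ≈ 4.1467 hours.
Remaining = 1920 × (1/2)^(9.13/4.1467) = 1920 × (1/2)^2.2017 ≈ 417.36 cpm.

417 cpm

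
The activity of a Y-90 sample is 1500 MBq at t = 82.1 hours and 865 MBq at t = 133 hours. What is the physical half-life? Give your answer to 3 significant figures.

64.1 hours

Over Δt = 133 − 82.1 = 50.9 hours, the level fell by a factor of 1500/865 ≈ 1.7341.
n = log₂(1.7341) ≈ 0.79419 half-lives, so t½ = 50.9/0.79419 ≈ 64.09 hours.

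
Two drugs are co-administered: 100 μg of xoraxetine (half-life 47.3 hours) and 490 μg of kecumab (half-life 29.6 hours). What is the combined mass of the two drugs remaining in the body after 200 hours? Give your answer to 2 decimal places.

xoraxetine: 100 × (1/2)^(200/47.3) = 100 × (1/2)^4.2283 ≈ 5.3351 μg.
kecumab: 490 × (1/2)^(200/29.6) = 490 × (1/2)^6.7568 ≈ 4.5312 μg.
Total = 5.3351 + 4.5312 ≈ 9.8663 μg.

9.87 μg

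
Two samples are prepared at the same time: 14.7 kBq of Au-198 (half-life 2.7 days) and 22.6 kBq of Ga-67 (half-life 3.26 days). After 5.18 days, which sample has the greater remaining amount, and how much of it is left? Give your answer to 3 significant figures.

Ga-67, 7.51 kBq

Au-198: 14.7 × (1/2)^1.9185 ≈ 3.8885 kBq.
Ga-67: 22.6 × (1/2)^1.589 ≈ 7.5125 kBq.
Ga-67 has more remaining, at ≈ 7.5125 kBq.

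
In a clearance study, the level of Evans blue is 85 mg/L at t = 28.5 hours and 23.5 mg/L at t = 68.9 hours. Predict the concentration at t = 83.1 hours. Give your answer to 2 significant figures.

Over Δt = 68.9 − 28.5 = 40.4 hours, the level fell by a factor of 85/23.5 ≈ 3.617.
n = log₂(3.617) ≈ 1.8548 half-lives, so t½ = 40.4/1.8548 ≈ 21.781 hours.
From t = 68.9 to t = 83.1: 23.5 × (1/2)^((83.1−68.9)/21.781) ≈ 14.956 mg/L.

15 mg/L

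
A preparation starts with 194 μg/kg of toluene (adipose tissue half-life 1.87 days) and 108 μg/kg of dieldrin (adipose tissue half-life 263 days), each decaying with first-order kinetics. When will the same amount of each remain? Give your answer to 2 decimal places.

Set 194·(1/2)^(t/1.87) = 108·(1/2)^(t/263).
Taking log₂: log₂(194/108) = t·(1/1.87 − 1/263).
log₂(1.7963) = 0.84503; 1/1.87 − 1/263 = 0.53096.
t = 0.84503 / 0.53096 ≈ 1.5915 days.

1.59 days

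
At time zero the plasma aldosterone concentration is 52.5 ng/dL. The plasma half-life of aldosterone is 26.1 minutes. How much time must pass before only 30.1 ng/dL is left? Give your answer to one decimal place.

Fraction remaining = 30.1/52.5 ≈ 0.57333.
n = log₂(52.5/30.1) = ln(1.7442)/ln 2 ≈ 0.80255 half-lives.
t = n × t½ = 0.80255 × 26.1 ≈ 20.947 minutes.

20.9 minutes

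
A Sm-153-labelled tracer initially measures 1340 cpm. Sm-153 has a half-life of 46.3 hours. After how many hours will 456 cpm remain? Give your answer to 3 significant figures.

72.0 hours

Fraction remaining = 456/1340 ≈ 0.3403.
n = log₂(1340/456) = ln(2.9386)/ln 2 ≈ 1.5551 half-lives.
t = n × t½ = 1.5551 × 46.3 ≈ 72.002 hours.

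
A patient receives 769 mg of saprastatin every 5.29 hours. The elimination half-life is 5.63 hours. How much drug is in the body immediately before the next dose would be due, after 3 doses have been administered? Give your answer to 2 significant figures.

The 3 doses were given 15.87, 10.58, 5.29 hours ago.
Total = 769·(1/2)^(15.87/5.63) + 769·(1/2)^(10.58/5.63) + 769·(1/2)^(5.29/5.63)
      = 108.99 + 209.04 + 400.94 ≈ 718.96 mg.

720 mg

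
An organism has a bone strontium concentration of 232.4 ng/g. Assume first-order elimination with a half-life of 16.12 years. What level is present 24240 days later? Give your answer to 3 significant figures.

Convert the elapsed time: 24240 days = 66.411 years.
Number of half-lives: n = 66.411/16.12 ≈ 4.1198.
Remaining = 232.4 × (1/2)^4.1198 = 232.4 × 0.05752 ≈ 13.368 ng/g.

13.4 ng/g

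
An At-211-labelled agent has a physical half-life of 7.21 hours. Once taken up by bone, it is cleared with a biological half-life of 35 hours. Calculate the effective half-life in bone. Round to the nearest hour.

1/t_eff = 1/t_phys + 1/t_biol = 1/7.21 + 1/35 = 0.16727 per hour.
t_eff = 7.21 × 35 / (7.21 + 35) ≈ 5.9784 hours.

6 hours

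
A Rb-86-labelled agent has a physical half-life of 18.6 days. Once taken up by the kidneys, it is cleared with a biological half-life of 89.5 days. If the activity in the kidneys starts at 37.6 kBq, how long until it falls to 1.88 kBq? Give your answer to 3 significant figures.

1/t_eff = 1/t_phys + 1/t_biol = 1/18.6 + 1/89.5 = 0.064937 per day.
t_eff = 18.6 × 89.5 / (18.6 + 89.5) ≈ 15.4 days.
n = log₂(37.6/1.88) ≈ 4.3219; t = 4.3219 × 15.4 ≈ 66.556 days.

66.6 days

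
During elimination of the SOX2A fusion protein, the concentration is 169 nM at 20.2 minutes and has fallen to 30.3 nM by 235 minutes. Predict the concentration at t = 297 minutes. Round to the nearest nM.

18 nM

Over Δt = 235 − 20.2 = 214.8 minutes, the level fell by a factor of 169/30.3 ≈ 5.5776.
n = log₂(5.5776) ≈ 2.4796 half-lives, so t½ = 214.8/2.4796 ≈ 86.626 minutes.
From t = 235 to t = 297: 30.3 × (1/2)^((297−235)/86.626) ≈ 18.45 nM.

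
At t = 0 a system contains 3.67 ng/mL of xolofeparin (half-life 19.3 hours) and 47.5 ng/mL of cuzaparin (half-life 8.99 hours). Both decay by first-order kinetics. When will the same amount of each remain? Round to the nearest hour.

Set 3.67·(1/2)^(t/19.3) = 47.5·(1/2)^(t/8.99).
Taking log₂: log₂(3.67/47.5) = t·(1/19.3 − 1/8.99).
log₂(0.077263) = -3.6941; 1/19.3 − 1/8.99 = -0.059421.
t = -3.6941 / -0.059421 ≈ 62.168 hours.

62 hours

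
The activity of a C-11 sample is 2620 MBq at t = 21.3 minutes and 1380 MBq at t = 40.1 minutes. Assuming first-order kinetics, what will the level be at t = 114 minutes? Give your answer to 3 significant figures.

111 MBq

Over Δt = 40.1 − 21.3 = 18.8 minutes, the level fell by a factor of 2620/1380 ≈ 1.8986.
n = log₂(1.8986) ≈ 0.9249 half-lives, so t½ = 18.8/0.9249 ≈ 20.327 minutes.
From t = 40.1 to t = 114: 1380 × (1/2)^((114−40.1)/20.327) ≈ 111.03 MBq.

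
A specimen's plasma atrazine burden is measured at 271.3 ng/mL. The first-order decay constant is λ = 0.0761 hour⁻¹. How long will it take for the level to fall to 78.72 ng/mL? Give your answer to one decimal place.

t½ = ln 2 / λ = 0.69315 / 0.0761 ≈ 9.1084 hours.
Fraction remaining = 78.72/271.3 ≈ 0.29016.
n = log₂(271.3/78.72) = ln(3.4464)/ln 2 ≈ 1.7851 half-lives.
t = n × t½ = 1.7851 × 9.1084 ≈ 16.259 hours.

16.3 hours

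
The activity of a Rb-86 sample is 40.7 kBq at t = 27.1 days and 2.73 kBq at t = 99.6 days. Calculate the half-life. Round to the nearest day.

19 days

Over Δt = 99.6 − 27.1 = 72.5 days, the level fell by a factor of 40.7/2.73 ≈ 14.908.
n = log₂(14.908) ≈ 3.8981 half-lives, so t½ = 72.5/3.8981 ≈ 18.599 days.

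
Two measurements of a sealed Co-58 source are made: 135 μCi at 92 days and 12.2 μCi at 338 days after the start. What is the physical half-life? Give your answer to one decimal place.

70.9 days

Over Δt = 338 − 92 = 246 days, the level fell by a factor of 135/12.2 ≈ 11.066.
n = log₂(11.066) ≈ 3.468 half-lives, so t½ = 246/3.468 ≈ 70.934 days.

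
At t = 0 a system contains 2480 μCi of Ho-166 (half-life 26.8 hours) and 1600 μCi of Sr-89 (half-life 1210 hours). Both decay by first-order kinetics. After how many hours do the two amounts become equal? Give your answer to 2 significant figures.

17 hours

Set 2480·(1/2)^(t/26.8) = 1600·(1/2)^(t/1210).
Taking log₂: log₂(2480/1600) = t·(1/26.8 − 1/1210).
log₂(1.55) = 0.63227; 1/26.8 − 1/1210 = 0.036487.
t = 0.63227 / 0.036487 ≈ 17.329 hours.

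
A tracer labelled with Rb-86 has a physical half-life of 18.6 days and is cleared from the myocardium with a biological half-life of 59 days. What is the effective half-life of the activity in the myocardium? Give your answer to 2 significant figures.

14 days

1/t_eff = 1/t_phys + 1/t_biol = 1/18.6 + 1/59 = 0.070713 per day.
t_eff = 18.6 × 59 / (18.6 + 59) ≈ 14.142 days.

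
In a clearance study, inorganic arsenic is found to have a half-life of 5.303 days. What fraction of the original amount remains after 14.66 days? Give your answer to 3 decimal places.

n = 14.66/5.303 ≈ 2.7645 half-lives.
Fraction remaining = (1/2)^2.7645 ≈ 0.14717.

0.147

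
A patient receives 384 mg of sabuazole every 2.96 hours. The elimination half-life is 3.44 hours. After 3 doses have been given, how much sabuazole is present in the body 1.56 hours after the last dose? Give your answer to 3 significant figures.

520 mg

The 3 doses were given 7.48, 4.52, 1.56 hours ago.
Total = 384·(1/2)^(7.48/3.44) + 384·(1/2)^(4.52/3.44) + 384·(1/2)^(1.56/3.44)
      = 85.068 + 154.45 + 280.43 ≈ 519.94 mg.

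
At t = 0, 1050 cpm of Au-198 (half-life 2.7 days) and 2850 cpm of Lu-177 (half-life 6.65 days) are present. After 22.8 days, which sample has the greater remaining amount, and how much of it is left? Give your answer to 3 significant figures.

Lu-177, 265 cpm

Au-198: 1050 × (1/2)^8.4444 ≈ 3.0141 cpm.
Lu-177: 2850 × (1/2)^3.4286 ≈ 264.69 cpm.
Lu-177 has more remaining, at ≈ 264.69 cpm.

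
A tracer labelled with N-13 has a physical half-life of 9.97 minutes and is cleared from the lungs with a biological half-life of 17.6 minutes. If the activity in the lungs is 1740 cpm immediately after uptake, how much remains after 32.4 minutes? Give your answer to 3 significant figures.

51.1 cpm

1/t_eff = 1/t_phys + 1/t_biol = 1/9.97 + 1/17.6 = 0.15712 per minute.
t_eff = 9.97 × 17.6 / (9.97 + 17.6) ≈ 6.3646 minutes.
Remaining = 1740 × (1/2)^(32.4/6.3646) = 1740 × (1/2)^5.0907 ≈ 51.063 cpm.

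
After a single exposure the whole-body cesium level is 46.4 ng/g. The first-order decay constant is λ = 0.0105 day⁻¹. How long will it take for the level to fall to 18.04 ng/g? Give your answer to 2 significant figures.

t½ = ln 2 / λ = 0.69315 / 0.0105 ≈ 66.014 days.
Fraction remaining = 18.04/46.4 ≈ 0.38879.
n = log₂(46.4/18.04) = ln(2.5721)/ln 2 ≈ 1.3629 half-lives.
t = n × t½ = 1.3629 × 66.014 ≈ 89.972 days.

90 days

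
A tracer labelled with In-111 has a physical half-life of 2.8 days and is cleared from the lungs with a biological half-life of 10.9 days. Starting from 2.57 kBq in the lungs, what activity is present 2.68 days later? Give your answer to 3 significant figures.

1.12 kBq

1/t_eff = 1/t_phys + 1/t_biol = 1/2.8 + 1/10.9 = 0.44889 per day.
t_eff = 2.8 × 10.9 / (2.8 + 10.9) ≈ 2.2277 days.
Remaining = 2.57 × (1/2)^(2.68/2.2277) = 2.57 × (1/2)^1.203 ≈ 1.1163 kBq.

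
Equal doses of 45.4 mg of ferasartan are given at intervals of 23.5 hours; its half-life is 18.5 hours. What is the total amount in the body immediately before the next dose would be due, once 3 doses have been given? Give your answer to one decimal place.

29.9 mg

The 3 doses were given 70.5, 47, 23.5 hours ago.
Total = 45.4·(1/2)^(70.5/18.5) + 45.4·(1/2)^(47/18.5) + 45.4·(1/2)^(23.5/18.5)
      = 3.2351 + 7.8033 + 18.822 ≈ 29.86 mg.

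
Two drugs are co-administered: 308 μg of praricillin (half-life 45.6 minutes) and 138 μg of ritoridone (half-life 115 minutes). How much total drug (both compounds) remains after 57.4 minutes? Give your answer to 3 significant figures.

praricillin: 308 × (1/2)^(57.4/45.6) = 308 × (1/2)^1.2588 ≈ 128.71 μg.
ritoridone: 138 × (1/2)^(57.4/115) = 138 × (1/2)^0.49913 ≈ 97.64 μg.
Total = 128.71 + 97.64 ≈ 226.35 μg.

226 μg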